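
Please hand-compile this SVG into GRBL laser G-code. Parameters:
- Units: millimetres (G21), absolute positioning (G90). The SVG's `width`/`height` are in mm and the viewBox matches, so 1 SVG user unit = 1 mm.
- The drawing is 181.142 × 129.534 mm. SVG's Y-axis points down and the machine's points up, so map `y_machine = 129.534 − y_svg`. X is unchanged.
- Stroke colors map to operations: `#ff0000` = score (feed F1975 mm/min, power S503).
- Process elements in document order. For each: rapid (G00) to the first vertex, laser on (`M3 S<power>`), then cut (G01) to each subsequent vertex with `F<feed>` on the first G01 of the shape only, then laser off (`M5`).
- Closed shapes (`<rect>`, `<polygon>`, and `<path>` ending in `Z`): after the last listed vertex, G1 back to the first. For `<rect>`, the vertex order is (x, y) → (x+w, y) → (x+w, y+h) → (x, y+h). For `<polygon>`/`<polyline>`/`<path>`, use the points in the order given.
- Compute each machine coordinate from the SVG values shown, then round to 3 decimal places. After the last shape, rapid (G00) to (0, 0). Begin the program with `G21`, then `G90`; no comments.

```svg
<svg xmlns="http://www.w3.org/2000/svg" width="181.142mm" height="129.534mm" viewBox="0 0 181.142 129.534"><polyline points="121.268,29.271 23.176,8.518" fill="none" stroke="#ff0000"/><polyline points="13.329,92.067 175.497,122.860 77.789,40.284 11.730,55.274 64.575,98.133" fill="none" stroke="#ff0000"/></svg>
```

viewBox `0 0 181.142 129.534` with mm width/height → 1 unit = 1 mm. Flip: y_m = 129.534 − y_svg.

**Shape 1** — `<polyline>` line segment, stroke `#ff0000` → score (S503, F1975). Machine vertices: (121.268,100.263) → (23.176,121.016). Open path.

**Shape 2** — `<polyline>` open polyline, stroke `#ff0000` → score (S503, F1975). Machine vertices: (13.329,37.467) → (175.497,6.674) → (77.789,89.250) → (11.730,74.260) → (64.575,31.401). Open path.

G21
G90
G00 X121.268 Y100.263
M3 S503
G01 X23.176 Y121.016 F1975
M5
G00 X13.329 Y37.467
M3 S503
G01 X175.497 Y6.674 F1975
G01 X77.789 Y89.250
G01 X11.730 Y74.260
G01 X64.575 Y31.401
M5
G00 X0.000 Y0.000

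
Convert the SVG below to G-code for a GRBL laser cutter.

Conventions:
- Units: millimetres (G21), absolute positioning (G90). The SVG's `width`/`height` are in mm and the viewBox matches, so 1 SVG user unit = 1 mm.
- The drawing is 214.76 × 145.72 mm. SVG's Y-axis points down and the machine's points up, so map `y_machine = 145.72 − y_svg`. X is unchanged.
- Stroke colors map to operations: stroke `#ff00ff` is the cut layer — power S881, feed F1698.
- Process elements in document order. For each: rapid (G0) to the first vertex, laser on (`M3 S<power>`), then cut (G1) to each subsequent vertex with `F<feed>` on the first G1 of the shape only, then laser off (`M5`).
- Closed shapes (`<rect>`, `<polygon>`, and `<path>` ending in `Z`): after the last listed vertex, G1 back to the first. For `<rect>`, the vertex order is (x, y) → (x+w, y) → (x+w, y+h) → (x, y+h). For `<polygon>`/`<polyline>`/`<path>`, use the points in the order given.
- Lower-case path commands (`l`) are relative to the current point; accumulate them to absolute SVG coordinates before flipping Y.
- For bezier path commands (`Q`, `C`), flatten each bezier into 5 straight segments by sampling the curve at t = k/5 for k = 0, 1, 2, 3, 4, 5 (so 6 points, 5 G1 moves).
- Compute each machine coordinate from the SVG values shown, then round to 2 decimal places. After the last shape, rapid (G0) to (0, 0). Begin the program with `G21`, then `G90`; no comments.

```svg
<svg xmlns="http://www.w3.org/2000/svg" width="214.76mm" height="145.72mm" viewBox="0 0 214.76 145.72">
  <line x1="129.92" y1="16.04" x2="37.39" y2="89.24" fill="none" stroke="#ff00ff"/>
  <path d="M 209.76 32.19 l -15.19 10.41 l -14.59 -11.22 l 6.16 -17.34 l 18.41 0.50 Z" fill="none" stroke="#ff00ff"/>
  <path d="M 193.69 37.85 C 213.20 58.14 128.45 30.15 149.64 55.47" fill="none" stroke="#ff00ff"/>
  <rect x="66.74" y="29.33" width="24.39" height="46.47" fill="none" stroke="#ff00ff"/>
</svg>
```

G21
G90
G0 X129.92 Y129.68
M3 S881
G1 X37.39 Y56.48 F1698
M5
G0 X209.76 Y113.53
M3 S881
G1 X194.57 Y103.12 F1698
G1 X179.98 Y114.34
G1 X186.14 Y131.68
G1 X204.55 Y131.18
G1 X209.76 Y113.53
M5
G0 X193.69 Y107.87
M3 S881
G1 X194.57 Y100.68 F1698
G1 X180.51 Y100.19
G1 X161.61 Y101.55
G1 X147.96 Y99.86
G1 X149.64 Y90.25
M5
G0 X66.74 Y116.39
M3 S881
G1 X91.13 Y116.39 F1698
G1 X91.13 Y69.92
G1 X66.74 Y69.92
G1 X66.74 Y116.39
M5
G0 X0.00 Y0.00

1 u = 1 mm; y_m = 145.72 − y.

[1] `<line>` line segment, #ff00ff→cut S881 F1698: (129.92,129.68) → (37.39,56.48)

[2] `<path>` regular polygon, #ff00ff→cut S881 F1698: (209.76,113.53) → (194.57,103.12) → (179.98,114.34) → (186.14,131.68) → (204.55,131.18) → (209.76,113.53) (closed)

[3] `<path>` cubic bezier, #ff00ff→cut S881 F1698: (193.69,107.87) → (194.57,100.68) → (180.51,100.19) → (161.61,101.55) → (147.96,99.86) → (149.64,90.25)

[4] `<rect>` rectangle, #ff00ff→cut S881 F1698: (66.74,116.39) → (91.13,116.39) → (91.13,69.92) → (66.74,69.92) → (66.74,116.39) (closed)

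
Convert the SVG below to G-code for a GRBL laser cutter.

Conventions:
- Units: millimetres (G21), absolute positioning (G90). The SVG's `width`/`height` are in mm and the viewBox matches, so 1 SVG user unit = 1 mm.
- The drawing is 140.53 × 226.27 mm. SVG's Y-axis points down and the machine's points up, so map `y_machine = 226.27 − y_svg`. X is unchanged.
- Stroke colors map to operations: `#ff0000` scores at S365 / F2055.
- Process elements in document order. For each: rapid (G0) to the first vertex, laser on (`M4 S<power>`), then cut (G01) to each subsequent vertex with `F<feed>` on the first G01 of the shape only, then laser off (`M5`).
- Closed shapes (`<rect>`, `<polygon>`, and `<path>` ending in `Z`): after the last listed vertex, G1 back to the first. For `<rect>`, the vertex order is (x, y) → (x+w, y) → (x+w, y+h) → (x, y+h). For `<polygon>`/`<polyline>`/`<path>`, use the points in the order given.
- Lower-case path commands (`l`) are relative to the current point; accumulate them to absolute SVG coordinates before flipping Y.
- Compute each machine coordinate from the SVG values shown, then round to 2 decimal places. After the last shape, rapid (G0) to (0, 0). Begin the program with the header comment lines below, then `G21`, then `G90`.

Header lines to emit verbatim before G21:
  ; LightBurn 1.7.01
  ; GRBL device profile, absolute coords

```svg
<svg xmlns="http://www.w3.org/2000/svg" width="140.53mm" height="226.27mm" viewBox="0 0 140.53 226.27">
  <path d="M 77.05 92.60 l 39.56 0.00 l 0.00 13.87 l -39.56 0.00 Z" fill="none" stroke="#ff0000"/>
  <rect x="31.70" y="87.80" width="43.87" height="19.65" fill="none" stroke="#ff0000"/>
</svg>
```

Since the viewBox matches the mm dimensions, user units are millimetres directly. The only transform is the Y-flip y_m = 226.27 − y_svg.

Shape 1 is a rectangle drawn with `<path>`. Its stroke #ff0000 means score at S365, F2055. After flipping Y the toolpath is (77.05,133.67) → (116.61,133.67) → (116.61,119.80) → (77.05,119.80) → (77.05,133.67), returning to the start.

Shape 2 is a rectangle drawn with `<rect>`. Its stroke #ff0000 means score at S365, F2055. After flipping Y the toolpath is (31.70,138.47) → (75.57,138.47) → (75.57,118.82) → (31.70,118.82) → (31.70,138.47), returning to the start.

; LightBurn 1.7.01
; GRBL device profile, absolute coords
G21
G90
G0 X77.05 Y133.67
M4 S365
G01 X116.61 Y133.67 F2055
G01 X116.61 Y119.80
G01 X77.05 Y119.80
G01 X77.05 Y133.67
M5
G0 X31.70 Y138.47
M4 S365
G01 X75.57 Y138.47 F2055
G01 X75.57 Y118.82
G01 X31.70 Y118.82
G01 X31.70 Y138.47
M5
G0 X0.00 Y0.00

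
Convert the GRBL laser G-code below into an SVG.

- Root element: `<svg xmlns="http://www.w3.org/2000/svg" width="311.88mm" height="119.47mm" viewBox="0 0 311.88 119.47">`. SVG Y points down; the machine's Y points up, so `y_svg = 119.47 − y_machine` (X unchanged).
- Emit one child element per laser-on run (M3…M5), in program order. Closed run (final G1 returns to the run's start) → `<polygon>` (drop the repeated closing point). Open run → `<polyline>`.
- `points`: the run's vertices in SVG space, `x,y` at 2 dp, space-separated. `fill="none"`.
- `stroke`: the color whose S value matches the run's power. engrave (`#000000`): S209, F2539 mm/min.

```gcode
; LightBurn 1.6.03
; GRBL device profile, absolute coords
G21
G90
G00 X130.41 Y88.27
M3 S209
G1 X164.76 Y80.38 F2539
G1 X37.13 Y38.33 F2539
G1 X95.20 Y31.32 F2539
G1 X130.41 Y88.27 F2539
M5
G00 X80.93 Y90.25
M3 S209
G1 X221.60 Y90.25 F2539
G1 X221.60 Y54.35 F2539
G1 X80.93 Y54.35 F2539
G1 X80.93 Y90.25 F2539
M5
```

Machine Y-up, SVG Y-down with viewBox height 119.47, so y_svg = 119.47 − y_machine; X carries over. Every run uses S209, so all elements get stroke `#000000` (engrave).

Run 1: The run returns to its start, so emit a `<polygon>` with points (Y-flipped): 130.41,31.20 164.76,39.09 37.13,81.14 95.20,88.15.

Run 2: The run returns to its start, so emit a `<polygon>` with points (Y-flipped): 80.93,29.22 221.60,29.22 221.60,65.12 80.93,65.12.

<svg xmlns="http://www.w3.org/2000/svg" width="311.88mm" height="119.47mm" viewBox="0 0 311.88 119.47">
  <polygon points="130.41,31.20 164.76,39.09 37.13,81.14 95.20,88.15" fill="none" stroke="#000000"/>
  <polygon points="80.93,29.22 221.60,29.22 221.60,65.12 80.93,65.12" fill="none" stroke="#000000"/>
</svg>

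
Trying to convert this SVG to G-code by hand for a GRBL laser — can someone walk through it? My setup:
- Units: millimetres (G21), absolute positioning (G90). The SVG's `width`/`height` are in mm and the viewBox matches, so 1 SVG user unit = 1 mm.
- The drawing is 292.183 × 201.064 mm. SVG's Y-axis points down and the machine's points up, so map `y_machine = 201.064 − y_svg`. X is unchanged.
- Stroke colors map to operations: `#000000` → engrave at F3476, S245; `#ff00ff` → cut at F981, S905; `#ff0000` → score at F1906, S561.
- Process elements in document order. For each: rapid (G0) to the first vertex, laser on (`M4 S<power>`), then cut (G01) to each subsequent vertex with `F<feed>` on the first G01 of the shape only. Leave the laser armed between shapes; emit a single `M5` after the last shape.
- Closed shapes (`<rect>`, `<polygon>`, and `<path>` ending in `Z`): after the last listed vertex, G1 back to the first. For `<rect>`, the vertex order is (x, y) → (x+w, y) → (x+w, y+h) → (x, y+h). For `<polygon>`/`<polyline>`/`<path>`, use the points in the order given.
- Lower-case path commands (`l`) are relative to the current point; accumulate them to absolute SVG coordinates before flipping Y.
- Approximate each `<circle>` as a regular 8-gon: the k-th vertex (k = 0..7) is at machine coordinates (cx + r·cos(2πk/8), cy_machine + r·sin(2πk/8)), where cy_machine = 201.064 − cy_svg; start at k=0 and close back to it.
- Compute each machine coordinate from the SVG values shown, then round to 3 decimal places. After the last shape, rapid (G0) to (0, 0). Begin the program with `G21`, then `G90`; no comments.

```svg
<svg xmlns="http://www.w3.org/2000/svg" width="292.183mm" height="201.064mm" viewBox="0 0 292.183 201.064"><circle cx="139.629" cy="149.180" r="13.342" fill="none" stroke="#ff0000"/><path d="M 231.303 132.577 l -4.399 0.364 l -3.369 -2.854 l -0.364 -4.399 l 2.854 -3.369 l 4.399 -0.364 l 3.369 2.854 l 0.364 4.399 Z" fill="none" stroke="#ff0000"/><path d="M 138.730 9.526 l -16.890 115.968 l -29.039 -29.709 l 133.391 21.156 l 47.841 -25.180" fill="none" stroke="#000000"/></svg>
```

Since the viewBox matches the mm dimensions, user units are millimetres directly. The only transform is the Y-flip y_m = 201.064 − y_svg.

Shape 1 is a circle drawn with `<circle>`. Its stroke #ff0000 means score at S561, F1906. After flipping Y the toolpath is (152.971,51.884) → (149.063,61.318) → (139.629,65.226) → (130.195,61.318) → (126.287,51.884) → (130.195,42.450) → (139.629,38.542) → (149.063,42.450) → (152.971,51.884), returning to the start.

Shape 2 is a regular polygon drawn with `<path>`. Its stroke #ff0000 means score at S561, F1906. After flipping Y the toolpath is (231.303,68.487) → (226.904,68.123) → (223.535,70.977) → (223.171,75.376) → (226.025,78.745) → (230.424,79.109) → (233.793,76.255) → (234.157,71.856) → (231.303,68.487), returning to the start.

Shape 3 is a open polyline drawn with `<path>`. Its stroke #000000 means engrave at S245, F3476. After flipping Y the toolpath is (138.730,191.538) → (121.840,75.570) → (92.801,105.279) → (226.192,84.123) → (274.033,109.303).

G21
G90
G0 X152.971 Y51.884
M4 S561
G01 X149.063 Y61.318 F1906
G01 X139.629 Y65.226
G01 X130.195 Y61.318
G01 X126.287 Y51.884
G01 X130.195 Y42.450
G01 X139.629 Y38.542
G01 X149.063 Y42.450
G01 X152.971 Y51.884
G0 X231.303 Y68.487
M4 S561
G01 X226.904 Y68.123 F1906
G01 X223.535 Y70.977
G01 X223.171 Y75.376
G01 X226.025 Y78.745
G01 X230.424 Y79.109
G01 X233.793 Y76.255
G01 X234.157 Y71.856
G01 X231.303 Y68.487
G0 X138.730 Y191.538
M4 S245
G01 X121.840 Y75.570 F3476
G01 X92.801 Y105.279
G01 X226.192 Y84.123
G01 X274.033 Y109.303
M5
G0 X0.000 Y0.000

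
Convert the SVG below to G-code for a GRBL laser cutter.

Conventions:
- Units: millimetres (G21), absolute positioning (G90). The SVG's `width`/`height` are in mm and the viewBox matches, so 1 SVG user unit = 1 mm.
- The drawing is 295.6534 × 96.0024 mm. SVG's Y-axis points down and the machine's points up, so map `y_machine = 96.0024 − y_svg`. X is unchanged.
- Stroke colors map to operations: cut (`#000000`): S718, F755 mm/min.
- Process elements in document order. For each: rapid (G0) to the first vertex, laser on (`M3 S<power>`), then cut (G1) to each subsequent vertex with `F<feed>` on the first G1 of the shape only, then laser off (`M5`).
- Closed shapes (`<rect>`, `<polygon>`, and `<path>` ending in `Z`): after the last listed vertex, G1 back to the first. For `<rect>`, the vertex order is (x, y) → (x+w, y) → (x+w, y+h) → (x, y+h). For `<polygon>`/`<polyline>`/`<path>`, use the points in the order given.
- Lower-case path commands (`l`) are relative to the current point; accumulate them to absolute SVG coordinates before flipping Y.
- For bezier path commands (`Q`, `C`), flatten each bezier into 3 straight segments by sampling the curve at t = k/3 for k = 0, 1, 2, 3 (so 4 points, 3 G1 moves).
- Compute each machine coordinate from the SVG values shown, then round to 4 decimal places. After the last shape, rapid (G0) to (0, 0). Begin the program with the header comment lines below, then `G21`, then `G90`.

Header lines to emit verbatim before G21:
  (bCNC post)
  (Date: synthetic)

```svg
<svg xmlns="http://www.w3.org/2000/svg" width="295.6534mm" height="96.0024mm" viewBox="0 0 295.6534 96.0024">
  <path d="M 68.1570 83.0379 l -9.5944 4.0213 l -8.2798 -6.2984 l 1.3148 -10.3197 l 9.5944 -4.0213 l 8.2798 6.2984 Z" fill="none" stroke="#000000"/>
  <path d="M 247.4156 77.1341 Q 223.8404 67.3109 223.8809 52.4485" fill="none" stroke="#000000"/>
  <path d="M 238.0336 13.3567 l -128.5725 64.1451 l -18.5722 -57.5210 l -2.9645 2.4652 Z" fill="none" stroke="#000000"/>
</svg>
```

(bCNC post)
(Date: synthetic)
G21
G90
G0 X68.1570 Y12.9645
M3 S718
G1 X58.5626 Y8.9432 F755
G1 X50.2828 Y15.2416
G1 X51.5976 Y25.5613
G1 X61.1920 Y29.5826
G1 X69.4718 Y23.2842
G1 X68.1570 Y12.9645
M5
G0 X247.4156 Y18.8683
M3 S718
G1 X234.3228 Y25.9770 F755
G1 X226.4779 Y34.2055
G1 X223.8809 Y43.5539
M5
G0 X238.0336 Y82.6457
M3 S718
G1 X109.4611 Y18.5006 F755
G1 X90.8889 Y76.0216
G1 X87.9244 Y73.5564
G1 X238.0336 Y82.6457
M5
G0 X0.0000 Y0.0000

1 u = 1 mm; y_m = 96.0024 − y.

[1] `<path>` regular polygon, #000000→cut S718 F755: (68.1570,12.9645) → (58.5626,8.9432) → (50.2828,15.2416) → (51.5976,25.5613) → (61.1920,29.5826) → (69.4718,23.2842) → (68.1570,12.9645) (closed)

[2] `<path>` quadratic bezier, #000000→cut S718 F755: (247.4156,18.8683) → (234.3228,25.9770) → (226.4779,34.2055) → (223.8809,43.5539)

[3] `<path>` closed polygon, #000000→cut S718 F755: (238.0336,82.6457) → (109.4611,18.5006) → (90.8889,76.0216) → (87.9244,73.5564) → (238.0336,82.6457) (closed)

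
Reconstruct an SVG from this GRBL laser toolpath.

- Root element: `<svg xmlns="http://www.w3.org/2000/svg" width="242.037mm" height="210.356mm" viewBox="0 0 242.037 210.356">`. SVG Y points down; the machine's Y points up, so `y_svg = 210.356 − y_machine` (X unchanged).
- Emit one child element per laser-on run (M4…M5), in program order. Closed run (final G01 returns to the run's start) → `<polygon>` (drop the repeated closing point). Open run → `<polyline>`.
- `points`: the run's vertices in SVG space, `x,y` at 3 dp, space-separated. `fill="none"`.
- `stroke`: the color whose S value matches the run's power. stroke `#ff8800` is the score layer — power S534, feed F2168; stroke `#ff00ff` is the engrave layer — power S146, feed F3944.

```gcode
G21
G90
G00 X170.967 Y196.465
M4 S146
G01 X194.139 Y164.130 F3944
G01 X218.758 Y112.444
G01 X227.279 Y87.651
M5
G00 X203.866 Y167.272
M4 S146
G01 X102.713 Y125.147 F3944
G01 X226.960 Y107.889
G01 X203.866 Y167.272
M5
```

y_svg = 210.356 − y_m. Every run uses S146, so all elements get stroke `#ff00ff` (engrave).

[1] open run; points: 170.967,13.891 194.139,46.226 218.758,97.912 227.279,122.705

[2] closed run; points: 203.866,43.084 102.713,85.209 226.960,102.467

<svg xmlns="http://www.w3.org/2000/svg" width="242.037mm" height="210.356mm" viewBox="0 0 242.037 210.356">
  <polyline points="170.967,13.891 194.139,46.226 218.758,97.912 227.279,122.705" fill="none" stroke="#ff00ff"/>
  <polygon points="203.866,43.084 102.713,85.209 226.960,102.467" fill="none" stroke="#ff00ff"/>
</svg>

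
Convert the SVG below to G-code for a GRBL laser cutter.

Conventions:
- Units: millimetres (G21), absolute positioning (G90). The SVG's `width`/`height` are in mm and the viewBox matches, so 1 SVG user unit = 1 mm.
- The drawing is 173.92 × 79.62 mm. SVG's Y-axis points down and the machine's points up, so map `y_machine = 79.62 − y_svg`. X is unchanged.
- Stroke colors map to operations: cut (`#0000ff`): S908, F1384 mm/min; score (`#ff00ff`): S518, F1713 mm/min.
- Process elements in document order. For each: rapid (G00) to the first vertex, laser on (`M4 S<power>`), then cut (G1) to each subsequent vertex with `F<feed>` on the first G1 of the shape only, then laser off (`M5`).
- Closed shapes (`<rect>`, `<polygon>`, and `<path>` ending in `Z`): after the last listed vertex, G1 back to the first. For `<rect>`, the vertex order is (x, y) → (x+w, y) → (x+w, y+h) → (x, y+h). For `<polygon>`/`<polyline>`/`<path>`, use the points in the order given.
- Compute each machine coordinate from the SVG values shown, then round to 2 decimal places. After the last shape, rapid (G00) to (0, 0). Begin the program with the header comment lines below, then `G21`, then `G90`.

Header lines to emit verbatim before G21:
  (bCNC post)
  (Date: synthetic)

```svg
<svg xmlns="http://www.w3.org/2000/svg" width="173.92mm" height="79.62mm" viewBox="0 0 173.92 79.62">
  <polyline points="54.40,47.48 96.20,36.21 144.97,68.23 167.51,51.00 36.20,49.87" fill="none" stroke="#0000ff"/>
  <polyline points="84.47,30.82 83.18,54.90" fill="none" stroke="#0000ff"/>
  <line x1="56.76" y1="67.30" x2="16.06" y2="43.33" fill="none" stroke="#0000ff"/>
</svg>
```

(bCNC post)
(Date: synthetic)
G21
G90
G00 X54.40 Y32.14
M4 S908
G1 X96.20 Y43.41 F1384
G1 X144.97 Y11.39
G1 X167.51 Y28.62
G1 X36.20 Y29.75
M5
G00 X84.47 Y48.80
M4 S908
G1 X83.18 Y24.72 F1384
M5
G00 X56.76 Y12.32
M4 S908
G1 X16.06 Y36.29 F1384
M5
G00 X0.00 Y0.00

Since the viewBox matches the mm dimensions, user units are millimetres directly. The only transform is the Y-flip y_m = 79.62 − y_svg.

Shape 1 is a open polyline drawn with `<polyline>`. Its stroke #0000ff means cut at S908, F1384. After flipping Y the toolpath is (54.40,32.14) → (96.20,43.41) → (144.97,11.39) → (167.51,28.62) → (36.20,29.75).

Shape 2 is a line segment drawn with `<polyline>`. Its stroke #0000ff means cut at S908, F1384. After flipping Y the toolpath is (84.47,48.80) → (83.18,24.72).

Shape 3 is a line segment drawn with `<line>`. Its stroke #0000ff means cut at S908, F1384. After flipping Y the toolpath is (56.76,12.32) → (16.06,36.29).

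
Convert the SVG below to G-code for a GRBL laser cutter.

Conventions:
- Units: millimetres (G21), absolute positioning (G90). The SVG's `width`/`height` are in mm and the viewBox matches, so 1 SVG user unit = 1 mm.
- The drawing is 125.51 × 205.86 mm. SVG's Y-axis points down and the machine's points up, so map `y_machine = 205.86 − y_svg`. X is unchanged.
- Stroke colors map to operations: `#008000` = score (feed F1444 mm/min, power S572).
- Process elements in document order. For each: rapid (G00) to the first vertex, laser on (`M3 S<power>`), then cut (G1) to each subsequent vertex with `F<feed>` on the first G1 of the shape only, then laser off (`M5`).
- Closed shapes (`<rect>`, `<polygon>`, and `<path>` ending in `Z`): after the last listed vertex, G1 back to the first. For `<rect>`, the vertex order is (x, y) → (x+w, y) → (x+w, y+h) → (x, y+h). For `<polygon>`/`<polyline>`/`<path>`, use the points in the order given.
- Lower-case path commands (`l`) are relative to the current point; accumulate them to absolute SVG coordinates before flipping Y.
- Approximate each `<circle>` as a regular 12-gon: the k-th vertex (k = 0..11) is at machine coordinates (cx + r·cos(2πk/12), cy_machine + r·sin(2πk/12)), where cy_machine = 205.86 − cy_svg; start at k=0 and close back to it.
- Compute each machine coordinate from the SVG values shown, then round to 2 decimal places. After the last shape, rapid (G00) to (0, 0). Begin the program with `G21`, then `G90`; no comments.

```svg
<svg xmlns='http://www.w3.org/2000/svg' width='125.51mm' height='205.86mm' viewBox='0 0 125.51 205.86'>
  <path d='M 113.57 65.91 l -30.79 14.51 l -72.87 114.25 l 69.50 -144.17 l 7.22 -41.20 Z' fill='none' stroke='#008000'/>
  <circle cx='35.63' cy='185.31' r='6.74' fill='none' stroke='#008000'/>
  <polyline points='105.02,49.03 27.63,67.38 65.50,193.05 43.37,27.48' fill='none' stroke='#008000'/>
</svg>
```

1 u = 1 mm; y_m = 205.86 − y.

[1] `<path>` closed polygon, #008000→score S572 F1444: (113.57,139.95) → (82.78,125.44) → (9.91,11.19) → (79.41,155.36) → (86.63,196.56) → (113.57,139.95) (closed)

[2] `<circle>` circle, #008000→score S572 F1444: (42.37,20.55) → (41.47,23.92) → (39.00,26.39) → (35.63,27.29) → (32.26,26.39) → (29.79,23.92) → (28.89,20.55) → (29.79,17.18) → (32.26,14.71) → (35.63,13.81) → (39.00,14.71) → (41.47,17.18) → (42.37,20.55) (closed)

[3] `<polyline>` open polyline, #008000→score S572 F1444: (105.02,156.83) → (27.63,138.48) → (65.50,12.81) → (43.37,178.38)

G21
G90
G00 X113.57 Y139.95
M3 S572
G1 X82.78 Y125.44 F1444
G1 X9.91 Y11.19
G1 X79.41 Y155.36
G1 X86.63 Y196.56
G1 X113.57 Y139.95
M5
G00 X42.37 Y20.55
M3 S572
G1 X41.47 Y23.92 F1444
G1 X39.00 Y26.39
G1 X35.63 Y27.29
G1 X32.26 Y26.39
G1 X29.79 Y23.92
G1 X28.89 Y20.55
G1 X29.79 Y17.18
G1 X32.26 Y14.71
G1 X35.63 Y13.81
G1 X39.00 Y14.71
G1 X41.47 Y17.18
G1 X42.37 Y20.55
M5
G00 X105.02 Y156.83
M3 S572
G1 X27.63 Y138.48 F1444
G1 X65.50 Y12.81
G1 X43.37 Y178.38
M5
G00 X0.00 Y0.00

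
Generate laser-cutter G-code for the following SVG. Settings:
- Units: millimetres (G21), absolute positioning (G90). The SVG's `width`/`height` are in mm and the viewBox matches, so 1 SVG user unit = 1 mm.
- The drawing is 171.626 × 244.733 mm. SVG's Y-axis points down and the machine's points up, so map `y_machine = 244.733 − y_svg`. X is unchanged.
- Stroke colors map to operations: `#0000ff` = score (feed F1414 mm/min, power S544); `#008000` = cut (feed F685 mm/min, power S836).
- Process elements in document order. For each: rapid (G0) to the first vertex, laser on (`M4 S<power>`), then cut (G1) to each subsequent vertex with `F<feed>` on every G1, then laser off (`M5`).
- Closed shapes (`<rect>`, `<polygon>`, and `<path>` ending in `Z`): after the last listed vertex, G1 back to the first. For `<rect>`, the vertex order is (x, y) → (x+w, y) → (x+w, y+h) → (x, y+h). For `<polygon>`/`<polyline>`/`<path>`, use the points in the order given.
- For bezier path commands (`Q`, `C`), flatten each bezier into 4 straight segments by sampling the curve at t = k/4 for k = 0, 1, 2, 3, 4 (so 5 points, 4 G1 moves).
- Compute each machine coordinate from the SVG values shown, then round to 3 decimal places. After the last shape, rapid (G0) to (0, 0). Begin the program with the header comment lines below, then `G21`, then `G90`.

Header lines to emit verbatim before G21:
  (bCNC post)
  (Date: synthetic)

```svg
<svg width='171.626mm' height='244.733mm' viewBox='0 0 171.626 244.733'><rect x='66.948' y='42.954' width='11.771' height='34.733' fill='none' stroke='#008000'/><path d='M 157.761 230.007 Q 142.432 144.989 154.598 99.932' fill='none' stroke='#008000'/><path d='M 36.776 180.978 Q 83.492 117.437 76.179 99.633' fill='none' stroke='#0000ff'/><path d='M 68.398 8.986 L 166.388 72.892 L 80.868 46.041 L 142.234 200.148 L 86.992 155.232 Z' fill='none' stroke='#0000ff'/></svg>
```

(bCNC post)
(Date: synthetic)
G21
G90
G0 X66.948 Y201.779
M4 S836
G1 X78.719 Y201.779 F685
G1 X78.719 Y167.046 F685
G1 X66.948 Y167.046 F685
G1 X66.948 Y201.779 F685
M5
G0 X157.761 Y14.726
M4 S836
G1 X151.815 Y54.737 F685
G1 X149.306 Y89.754 F685
G1 X150.233 Y119.775 F685
G1 X154.598 Y144.801 F685
M5
G0 X36.776 Y63.755
M4 S544
G1 X56.757 Y92.667 F1414
G1 X69.985 Y115.862 F1414
G1 X76.459 Y133.339 F1414
G1 X76.179 Y145.100 F1414
M5
G0 X68.398 Y235.747
M4 S544
G1 X166.388 Y171.841 F1414
G1 X80.868 Y198.692 F1414
G1 X142.234 Y44.585 F1414
G1 X86.992 Y89.501 F1414
G1 X68.398 Y235.747 F1414
M5
G0 X0.000 Y0.000

viewBox `0 0 171.626 244.733` with mm width/height → 1 unit = 1 mm. Flip: y_m = 244.733 − y_svg.

**Shape 1** — `<rect>` rectangle, stroke `#008000` → cut (S836, F685). Machine vertices: (66.948,201.779) → (78.719,201.779) → (78.719,167.046) → (66.948,167.046) → (66.948,201.779). Closed: final G1 returns to the first vertex.

**Shape 2** — `<path>` quadratic bezier, stroke `#008000` → cut (S836, F685). Control points (SVG): P0=(157.761,230.007), P1=(142.432,144.989), P2=(154.598,99.932); sampled at t=k/4. Machine vertices: (157.761,14.726) → (151.815,54.737) → (149.306,89.754) → (150.233,119.775) → (154.598,144.801). Open path.

**Shape 3** — `<path>` quadratic bezier, stroke `#0000ff` → score (S544, F1414). Control points (SVG): P0=(36.776,180.978), P1=(83.492,117.437), P2=(76.179,99.633); sampled at t=k/4. Machine vertices: (36.776,63.755) → (56.757,92.667) → (69.985,115.862) → (76.459,133.339) → (76.179,145.100). Open path.

**Shape 4** — `<path>` closed polygon, stroke `#0000ff` → score (S544, F1414). Machine vertices: (68.398,235.747) → (166.388,171.841) → (80.868,198.692) → (142.234,44.585) → (86.992,89.501) → (68.398,235.747). Closed: final G1 returns to the first vertex.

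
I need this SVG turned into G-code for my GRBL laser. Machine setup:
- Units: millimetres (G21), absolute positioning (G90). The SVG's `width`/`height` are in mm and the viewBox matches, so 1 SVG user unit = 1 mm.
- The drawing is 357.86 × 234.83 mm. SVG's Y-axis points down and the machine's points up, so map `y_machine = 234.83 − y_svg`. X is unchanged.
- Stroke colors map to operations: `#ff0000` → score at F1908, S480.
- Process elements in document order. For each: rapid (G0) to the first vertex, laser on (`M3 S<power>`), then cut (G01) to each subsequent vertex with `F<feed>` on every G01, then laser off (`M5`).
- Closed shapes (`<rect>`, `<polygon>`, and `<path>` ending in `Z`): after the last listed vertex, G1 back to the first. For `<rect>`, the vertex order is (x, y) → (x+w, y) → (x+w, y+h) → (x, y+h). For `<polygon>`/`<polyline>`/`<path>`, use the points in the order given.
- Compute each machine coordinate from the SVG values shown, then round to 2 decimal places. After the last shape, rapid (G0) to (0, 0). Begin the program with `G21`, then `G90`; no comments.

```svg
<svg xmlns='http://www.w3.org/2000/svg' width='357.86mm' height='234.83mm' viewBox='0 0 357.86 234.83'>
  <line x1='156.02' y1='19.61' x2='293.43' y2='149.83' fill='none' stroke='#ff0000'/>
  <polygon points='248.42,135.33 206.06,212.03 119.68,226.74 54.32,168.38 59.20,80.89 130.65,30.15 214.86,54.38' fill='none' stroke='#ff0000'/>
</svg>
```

Since the viewBox matches the mm dimensions, user units are millimetres directly. The only transform is the Y-flip y_m = 234.83 − y_svg.

Shape 1 is a line segment drawn with `<line>`. Its stroke #ff0000 means score at S480, F1908. After flipping Y the toolpath is (156.02,215.22) → (293.43,85.00).

Shape 2 is a regular polygon drawn with `<polygon>`. Its stroke #ff0000 means score at S480, F1908. After flipping Y the toolpath is (248.42,99.50) → (206.06,22.80) → (119.68,8.09) → (54.32,66.45) → (59.20,153.94) → (130.65,204.68) → (214.86,180.45) → (248.42,99.50), returning to the start.

G21
G90
G0 X156.02 Y215.22
M3 S480
G01 X293.43 Y85.00 F1908
M5
G0 X248.42 Y99.50
M3 S480
G01 X206.06 Y22.80 F1908
G01 X119.68 Y8.09 F1908
G01 X54.32 Y66.45 F1908
G01 X59.20 Y153.94 F1908
G01 X130.65 Y204.68 F1908
G01 X214.86 Y180.45 F1908
G01 X248.42 Y99.50 F1908
M5
G0 X0.00 Y0.00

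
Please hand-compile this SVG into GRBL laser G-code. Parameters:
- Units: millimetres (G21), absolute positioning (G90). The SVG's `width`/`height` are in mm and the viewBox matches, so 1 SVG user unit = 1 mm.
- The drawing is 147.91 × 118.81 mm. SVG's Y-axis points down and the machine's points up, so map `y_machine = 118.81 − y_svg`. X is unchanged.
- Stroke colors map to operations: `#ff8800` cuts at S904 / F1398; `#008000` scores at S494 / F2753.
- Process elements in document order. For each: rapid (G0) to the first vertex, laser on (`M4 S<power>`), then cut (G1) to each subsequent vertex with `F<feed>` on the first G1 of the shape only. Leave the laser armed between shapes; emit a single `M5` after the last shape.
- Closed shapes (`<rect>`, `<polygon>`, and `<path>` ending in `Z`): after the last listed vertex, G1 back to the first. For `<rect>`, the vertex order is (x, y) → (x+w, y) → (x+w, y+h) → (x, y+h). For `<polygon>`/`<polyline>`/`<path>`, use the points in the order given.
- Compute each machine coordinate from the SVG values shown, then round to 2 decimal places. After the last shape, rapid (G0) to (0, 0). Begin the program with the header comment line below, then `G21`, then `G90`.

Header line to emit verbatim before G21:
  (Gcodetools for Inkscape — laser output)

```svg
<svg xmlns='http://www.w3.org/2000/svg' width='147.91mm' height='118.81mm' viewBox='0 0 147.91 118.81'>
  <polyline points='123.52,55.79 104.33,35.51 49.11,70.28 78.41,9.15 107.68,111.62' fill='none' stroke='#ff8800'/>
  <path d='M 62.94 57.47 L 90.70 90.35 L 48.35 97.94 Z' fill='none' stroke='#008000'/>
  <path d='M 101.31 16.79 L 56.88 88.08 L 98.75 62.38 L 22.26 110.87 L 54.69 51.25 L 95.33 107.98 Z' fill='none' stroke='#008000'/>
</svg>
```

(Gcodetools for Inkscape — laser output)
G21
G90
G0 X123.52 Y63.02
M4 S904
G1 X104.33 Y83.30 F1398
G1 X49.11 Y48.53
G1 X78.41 Y109.66
G1 X107.68 Y7.19
G0 X62.94 Y61.34
M4 S494
G1 X90.70 Y28.46 F2753
G1 X48.35 Y20.87
G1 X62.94 Y61.34
G0 X101.31 Y102.02
M4 S494
G1 X56.88 Y30.73 F2753
G1 X98.75 Y56.43
G1 X22.26 Y7.94
G1 X54.69 Y67.56
G1 X95.33 Y10.83
G1 X101.31 Y102.02
M5
G0 X0.00 Y0.00

1 u = 1 mm; y_m = 118.81 − y.

[1] `<polyline>` open polyline, #ff8800→cut S904 F1398: (123.52,63.02) → (104.33,83.30) → (49.11,48.53) → (78.41,109.66) → (107.68,7.19)

[2] `<path>` regular polygon, #008000→score S494 F2753: (62.94,61.34) → (90.70,28.46) → (48.35,20.87) → (62.94,61.34) (closed)

[3] `<path>` closed polygon, #008000→score S494 F2753: (101.31,102.02) → (56.88,30.73) → (98.75,56.43) → (22.26,7.94) → (54.69,67.56) → (95.33,10.83) → (101.31,102.02) (closed)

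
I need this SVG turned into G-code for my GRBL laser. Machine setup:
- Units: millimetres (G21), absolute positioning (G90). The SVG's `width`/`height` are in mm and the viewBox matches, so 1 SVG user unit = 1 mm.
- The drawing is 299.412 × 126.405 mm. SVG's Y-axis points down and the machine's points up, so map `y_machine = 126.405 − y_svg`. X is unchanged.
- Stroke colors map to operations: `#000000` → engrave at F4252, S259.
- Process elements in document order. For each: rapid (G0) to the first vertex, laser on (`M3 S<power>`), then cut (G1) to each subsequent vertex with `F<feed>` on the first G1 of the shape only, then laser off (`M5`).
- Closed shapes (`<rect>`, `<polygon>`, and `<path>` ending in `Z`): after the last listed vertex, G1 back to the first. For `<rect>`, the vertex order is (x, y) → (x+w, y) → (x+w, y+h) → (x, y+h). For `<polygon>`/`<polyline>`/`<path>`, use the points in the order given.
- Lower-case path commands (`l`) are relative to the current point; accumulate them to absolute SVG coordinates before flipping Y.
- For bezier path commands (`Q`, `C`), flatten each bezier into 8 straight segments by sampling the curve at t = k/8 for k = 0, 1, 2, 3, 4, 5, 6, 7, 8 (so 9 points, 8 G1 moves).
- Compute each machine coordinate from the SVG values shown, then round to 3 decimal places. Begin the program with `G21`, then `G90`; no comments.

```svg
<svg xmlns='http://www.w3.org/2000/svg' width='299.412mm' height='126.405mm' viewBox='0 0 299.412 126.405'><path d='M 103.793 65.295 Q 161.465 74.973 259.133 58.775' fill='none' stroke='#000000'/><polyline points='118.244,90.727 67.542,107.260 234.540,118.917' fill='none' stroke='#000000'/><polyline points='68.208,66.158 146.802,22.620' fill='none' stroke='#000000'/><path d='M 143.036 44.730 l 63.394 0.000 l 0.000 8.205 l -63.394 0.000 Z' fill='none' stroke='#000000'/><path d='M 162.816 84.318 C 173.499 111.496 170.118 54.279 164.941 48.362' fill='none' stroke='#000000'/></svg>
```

G21
G90
G0 X103.793 Y61.110
M3 S259
G1 X118.836 Y59.095 F4252
G1 X135.129 Y57.888
G1 X152.671 Y57.490
G1 X171.464 Y57.901
G1 X191.506 Y59.120
G1 X212.799 Y61.148
G1 X235.341 Y63.985
G1 X259.133 Y67.630
M5
G0 X118.244 Y35.678
M3 S259
G1 X67.542 Y19.145 F4252
G1 X234.540 Y7.488
M5
G0 X68.208 Y60.247
M3 S259
G1 X146.802 Y103.785 F4252
M5
G0 X143.036 Y81.675
M3 S259
G1 X206.430 Y81.675 F4252
G1 X206.430 Y73.470
G1 X143.036 Y73.470
G1 X143.036 Y81.675
M5
G0 X162.816 Y42.087
M3 S259
G1 X166.187 Y35.586 F4252
G1 X168.383 Y35.407
G1 X169.548 Y39.960
G1 X169.826 Y47.654
G1 X169.360 Y56.900
G1 X168.295 Y66.107
G1 X166.774 Y73.684
G1 X164.941 Y78.043
M5

viewBox `0 0 299.412 126.405` with mm width/height → 1 unit = 1 mm. Flip: y_m = 126.405 − y_svg.

**Shape 1** — `<path>` quadratic bezier, stroke `#000000` → engrave (S259, F4252). Control points (SVG): P0=(103.793,65.295), P1=(161.465,74.973), P2=(259.133,58.775); sampled at t=k/8. Machine vertices: (103.793,61.110) → (118.836,59.095) → (135.129,57.888) → (152.671,57.490) → (171.464,57.901) → (191.506,59.120) → (212.799,61.148) → (235.341,63.985) → (259.133,67.630). Open path.

**Shape 2** — `<polyline>` open polyline, stroke `#000000` → engrave (S259, F4252). Machine vertices: (118.244,35.678) → (67.542,19.145) → (234.540,7.488). Open path.

**Shape 3** — `<polyline>` line segment, stroke `#000000` → engrave (S259, F4252). Machine vertices: (68.208,60.247) → (146.802,103.785). Open path.

**Shape 4** — `<path>` rectangle, stroke `#000000` → engrave (S259, F4252). Machine vertices: (143.036,81.675) → (206.430,81.675) → (206.430,73.470) → (143.036,73.470) → (143.036,81.675). Closed: final G1 returns to the first vertex.

**Shape 5** — `<path>` cubic bezier, stroke `#000000` → engrave (S259, F4252). Control points (SVG): P0=(162.816,84.318), P1=(173.499,111.496), P2=(170.118,54.279), P3=(164.941,48.362); sampled at t=k/8. Machine vertices: (162.816,42.087) → (166.187,35.586) → (168.383,35.407) → (169.548,39.960) → (169.826,47.654) → (169.360,56.900) → (168.295,66.107) → (166.774,73.684) → (164.941,78.043). Open path.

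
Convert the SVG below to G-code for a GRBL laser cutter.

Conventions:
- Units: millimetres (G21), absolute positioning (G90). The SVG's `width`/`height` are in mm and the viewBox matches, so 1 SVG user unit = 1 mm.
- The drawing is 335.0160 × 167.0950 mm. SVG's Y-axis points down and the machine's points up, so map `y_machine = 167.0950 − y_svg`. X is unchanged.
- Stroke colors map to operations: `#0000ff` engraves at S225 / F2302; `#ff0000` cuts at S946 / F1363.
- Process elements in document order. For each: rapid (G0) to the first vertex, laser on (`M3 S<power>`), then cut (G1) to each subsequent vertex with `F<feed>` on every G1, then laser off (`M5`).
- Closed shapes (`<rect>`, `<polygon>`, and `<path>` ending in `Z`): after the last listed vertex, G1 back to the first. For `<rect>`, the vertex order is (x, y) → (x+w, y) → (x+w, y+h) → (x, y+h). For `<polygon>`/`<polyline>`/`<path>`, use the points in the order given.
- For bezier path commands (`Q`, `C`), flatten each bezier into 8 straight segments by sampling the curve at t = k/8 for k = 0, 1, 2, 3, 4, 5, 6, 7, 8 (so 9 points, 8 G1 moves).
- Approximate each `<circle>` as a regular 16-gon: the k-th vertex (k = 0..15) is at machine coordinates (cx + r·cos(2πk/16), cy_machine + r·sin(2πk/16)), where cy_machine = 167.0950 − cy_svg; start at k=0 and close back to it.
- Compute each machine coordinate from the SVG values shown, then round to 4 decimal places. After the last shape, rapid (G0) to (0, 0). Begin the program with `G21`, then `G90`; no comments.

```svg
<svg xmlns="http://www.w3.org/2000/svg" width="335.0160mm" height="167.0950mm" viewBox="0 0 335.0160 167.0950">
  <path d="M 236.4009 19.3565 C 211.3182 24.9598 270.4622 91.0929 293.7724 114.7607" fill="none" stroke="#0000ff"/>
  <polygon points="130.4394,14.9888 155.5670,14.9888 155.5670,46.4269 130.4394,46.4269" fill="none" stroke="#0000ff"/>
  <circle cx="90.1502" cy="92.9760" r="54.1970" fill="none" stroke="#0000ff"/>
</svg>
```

G21
G90
G0 X236.4009 Y147.7385
M3 S225
G1 X230.7085 Y143.0011 F2302
G1 X231.5054 Y133.7960 F2302
G1 X237.3847 Y121.3302 F2302
G1 X246.9393 Y106.8106 F2302
G1 X258.7624 Y91.4442 F2302
G1 X271.4469 Y76.4381 F2302
G1 X283.5859 Y62.9991 F2302
G1 X293.7724 Y52.3343 F2302
M5
G0 X130.4394 Y152.1062
M3 S225
G1 X155.5670 Y152.1062 F2302
G1 X155.5670 Y120.6681 F2302
G1 X130.4394 Y120.6681 F2302
G1 X130.4394 Y152.1062 F2302
M5
G0 X144.3472 Y74.1190
M3 S225
G1 X140.2217 Y94.8593 F2302
G1 X128.4733 Y112.4421 F2302
G1 X110.8905 Y124.1905 F2302
G1 X90.1502 Y128.3160 F2302
G1 X69.4099 Y124.1905 F2302
G1 X51.8271 Y112.4421 F2302
G1 X40.0787 Y94.8593 F2302
G1 X35.9532 Y74.1190 F2302
G1 X40.0787 Y53.3787 F2302
G1 X51.8271 Y35.7959 F2302
G1 X69.4099 Y24.0475 F2302
G1 X90.1502 Y19.9220 F2302
G1 X110.8905 Y24.0475 F2302
G1 X128.4733 Y35.7959 F2302
G1 X140.2217 Y53.3787 F2302
G1 X144.3472 Y74.1190 F2302
M5
G0 X0.0000 Y0.0000

1 u = 1 mm; y_m = 167.0950 − y.

[1] `<path>` cubic bezier, #0000ff→engrave S225 F2302: (236.4009,147.7385) → (230.7085,143.0011) → (231.5054,133.7960) → (237.3847,121.3302) → (246.9393,106.8106) → (258.7624,91.4442) → (271.4469,76.4381) → (283.5859,62.9991) → (293.7724,52.3343)

[2] `<polygon>` rectangle, #0000ff→engrave S225 F2302: (130.4394,152.1062) → (155.5670,152.1062) → (155.5670,120.6681) → (130.4394,120.6681) → (130.4394,152.1062) (closed)

[3] `<circle>` circle, #0000ff→engrave S225 F2302: (144.3472,74.1190) → (140.2217,94.8593) → (128.4733,112.4421) → (110.8905,124.1905) → (90.1502,128.3160) → (69.4099,124.1905) → (51.8271,112.4421) → (40.0787,94.8593) → (35.9532,74.1190) → (40.0787,53.3787) → (51.8271,35.7959) → (69.4099,24.0475) → (90.1502,19.9220) → (110.8905,24.0475) → (128.4733,35.7959) → (140.2217,53.3787) → (144.3472,74.1190) (closed)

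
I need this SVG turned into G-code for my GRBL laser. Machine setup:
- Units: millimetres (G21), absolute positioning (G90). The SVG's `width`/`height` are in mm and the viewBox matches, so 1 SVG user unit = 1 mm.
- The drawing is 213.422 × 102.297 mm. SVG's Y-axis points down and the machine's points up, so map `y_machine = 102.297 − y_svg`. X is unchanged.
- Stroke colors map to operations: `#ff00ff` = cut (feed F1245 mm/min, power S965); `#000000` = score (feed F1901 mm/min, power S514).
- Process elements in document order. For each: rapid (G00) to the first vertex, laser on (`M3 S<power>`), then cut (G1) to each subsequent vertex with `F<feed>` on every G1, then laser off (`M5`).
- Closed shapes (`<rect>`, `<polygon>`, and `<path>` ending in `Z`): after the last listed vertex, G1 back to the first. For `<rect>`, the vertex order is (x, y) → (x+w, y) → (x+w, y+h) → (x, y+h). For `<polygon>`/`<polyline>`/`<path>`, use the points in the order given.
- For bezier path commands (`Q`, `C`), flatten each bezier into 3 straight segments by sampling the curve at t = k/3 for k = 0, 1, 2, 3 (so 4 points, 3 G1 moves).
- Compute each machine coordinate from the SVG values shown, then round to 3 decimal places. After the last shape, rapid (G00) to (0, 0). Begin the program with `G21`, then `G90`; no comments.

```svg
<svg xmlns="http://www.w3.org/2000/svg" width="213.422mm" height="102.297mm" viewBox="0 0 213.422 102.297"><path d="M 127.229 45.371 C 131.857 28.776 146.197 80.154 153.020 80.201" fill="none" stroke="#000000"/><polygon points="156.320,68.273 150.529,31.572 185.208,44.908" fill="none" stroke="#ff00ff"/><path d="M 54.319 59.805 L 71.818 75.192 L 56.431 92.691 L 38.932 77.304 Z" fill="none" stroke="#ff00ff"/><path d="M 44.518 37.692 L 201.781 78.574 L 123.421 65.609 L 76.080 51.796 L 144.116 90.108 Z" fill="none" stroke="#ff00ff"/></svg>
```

1 u = 1 mm; y_m = 102.297 − y.

[1] `<path>` cubic bezier, #000000→score S514 F1901: (127.229,56.926) → (134.456,55.282) → (144.329,34.835) → (153.020,22.096)

[2] `<polygon>` regular polygon, #ff00ff→cut S965 F1245: (156.320,34.024) → (150.529,70.725) → (185.208,57.389) → (156.320,34.024) (closed)

[3] `<path>` regular polygon, #ff00ff→cut S965 F1245: (54.319,42.492) → (71.818,27.105) → (56.431,9.606) → (38.932,24.993) → (54.319,42.492) (closed)

[4] `<path>` closed polygon, #ff00ff→cut S965 F1245: (44.518,64.605) → (201.781,23.723) → (123.421,36.688) → (76.080,50.501) → (144.116,12.189) → (44.518,64.605) (closed)

G21
G90
G00 X127.229 Y56.926
M3 S514
G1 X134.456 Y55.282 F1901
G1 X144.329 Y34.835 F1901
G1 X153.020 Y22.096 F1901
M5
G00 X156.320 Y34.024
M3 S965
G1 X150.529 Y70.725 F1245
G1 X185.208 Y57.389 F1245
G1 X156.320 Y34.024 F1245
M5
G00 X54.319 Y42.492
M3 S965
G1 X71.818 Y27.105 F1245
G1 X56.431 Y9.606 F1245
G1 X38.932 Y24.993 F1245
G1 X54.319 Y42.492 F1245
M5
G00 X44.518 Y64.605
M3 S965
G1 X201.781 Y23.723 F1245
G1 X123.421 Y36.688 F1245
G1 X76.080 Y50.501 F1245
G1 X144.116 Y12.189 F1245
G1 X44.518 Y64.605 F1245
M5
G00 X0.000 Y0.000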